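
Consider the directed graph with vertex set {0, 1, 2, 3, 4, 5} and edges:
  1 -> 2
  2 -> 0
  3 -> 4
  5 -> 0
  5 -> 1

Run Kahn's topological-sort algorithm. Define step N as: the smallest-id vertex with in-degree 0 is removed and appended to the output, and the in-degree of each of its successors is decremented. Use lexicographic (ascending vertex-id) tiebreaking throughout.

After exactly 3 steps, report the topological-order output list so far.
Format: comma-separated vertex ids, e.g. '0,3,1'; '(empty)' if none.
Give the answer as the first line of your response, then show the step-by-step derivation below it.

3,4,5

step 1: output 3; order=[3]; indeg=(2,1,1,0,0,0)
step 2: output 4; order=[3,4]; indeg=(2,1,1,0,0,0)
step 3: output 5; order=[3,4,5]; indeg=(1,0,1,0,0,0)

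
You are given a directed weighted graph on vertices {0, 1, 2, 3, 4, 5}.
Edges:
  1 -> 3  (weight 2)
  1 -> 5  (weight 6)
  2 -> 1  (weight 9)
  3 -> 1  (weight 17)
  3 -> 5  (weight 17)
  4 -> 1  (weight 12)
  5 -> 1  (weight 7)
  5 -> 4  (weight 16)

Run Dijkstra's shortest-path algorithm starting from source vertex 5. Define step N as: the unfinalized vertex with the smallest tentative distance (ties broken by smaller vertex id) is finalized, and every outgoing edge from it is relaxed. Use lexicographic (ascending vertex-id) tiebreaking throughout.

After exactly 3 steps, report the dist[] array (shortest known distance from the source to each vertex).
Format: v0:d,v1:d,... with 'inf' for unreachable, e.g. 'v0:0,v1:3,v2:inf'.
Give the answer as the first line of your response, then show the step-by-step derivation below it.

v0:inf,v1:7,v2:inf,v3:9,v4:16,v5:0

step 1: dist = v0:inf,v1:7,v2:inf,v3:inf,v4:16,v5:0
step 2: dist = v0:inf,v1:7,v2:inf,v3:9,v4:16,v5:0
step 3: dist = v0:inf,v1:7,v2:inf,v3:9,v4:16,v5:0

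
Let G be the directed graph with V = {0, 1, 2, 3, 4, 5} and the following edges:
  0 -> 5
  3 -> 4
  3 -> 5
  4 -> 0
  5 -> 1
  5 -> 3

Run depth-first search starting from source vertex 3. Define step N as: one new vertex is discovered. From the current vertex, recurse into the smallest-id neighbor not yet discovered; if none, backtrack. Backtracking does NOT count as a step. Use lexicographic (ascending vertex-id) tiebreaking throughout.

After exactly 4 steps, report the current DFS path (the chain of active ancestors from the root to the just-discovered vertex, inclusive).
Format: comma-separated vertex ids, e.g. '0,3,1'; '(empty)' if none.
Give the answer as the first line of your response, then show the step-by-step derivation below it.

3,4,0,5

step 1: discover 3; path=3; order=3
step 2: discover 4; path=3>4; order=3,4
step 3: discover 0; path=3>4>0; order=3,4,0
step 4: discover 5; path=3>4>0>5; order=3,4,0,5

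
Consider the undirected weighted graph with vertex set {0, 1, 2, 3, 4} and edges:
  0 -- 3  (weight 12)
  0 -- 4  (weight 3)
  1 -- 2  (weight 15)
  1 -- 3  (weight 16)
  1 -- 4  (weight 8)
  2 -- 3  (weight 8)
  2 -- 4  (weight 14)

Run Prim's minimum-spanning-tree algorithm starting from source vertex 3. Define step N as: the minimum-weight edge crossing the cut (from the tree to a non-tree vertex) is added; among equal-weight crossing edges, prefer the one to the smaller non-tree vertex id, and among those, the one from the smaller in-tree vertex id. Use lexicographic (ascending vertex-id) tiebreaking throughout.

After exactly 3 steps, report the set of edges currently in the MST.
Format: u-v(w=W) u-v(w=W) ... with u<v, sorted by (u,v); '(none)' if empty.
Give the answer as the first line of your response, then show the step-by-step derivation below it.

0-3(w=12) 0-4(w=3) 2-3(w=8)

step 1: add edge 2-3 (w=8); MST = {2-3(w=8)}
step 2: add edge 0-3 (w=12); MST = {0-3(w=12) 2-3(w=8)}
step 3: add edge 0-4 (w=3); MST = {0-3(w=12) 0-4(w=3) 2-3(w=8)}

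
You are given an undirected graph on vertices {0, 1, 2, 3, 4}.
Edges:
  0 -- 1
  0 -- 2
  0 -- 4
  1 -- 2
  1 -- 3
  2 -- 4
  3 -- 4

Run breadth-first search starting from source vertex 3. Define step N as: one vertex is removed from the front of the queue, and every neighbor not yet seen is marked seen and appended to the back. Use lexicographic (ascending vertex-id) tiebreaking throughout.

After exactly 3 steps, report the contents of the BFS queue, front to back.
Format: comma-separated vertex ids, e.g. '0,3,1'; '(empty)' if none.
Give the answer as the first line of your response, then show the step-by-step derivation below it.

0,2

step 1: dequeue 3; queue=[1,4]; order=3
step 2: dequeue 1; queue=[4,0,2]; order=3,1
step 3: dequeue 4; queue=[0,2]; order=3,1,4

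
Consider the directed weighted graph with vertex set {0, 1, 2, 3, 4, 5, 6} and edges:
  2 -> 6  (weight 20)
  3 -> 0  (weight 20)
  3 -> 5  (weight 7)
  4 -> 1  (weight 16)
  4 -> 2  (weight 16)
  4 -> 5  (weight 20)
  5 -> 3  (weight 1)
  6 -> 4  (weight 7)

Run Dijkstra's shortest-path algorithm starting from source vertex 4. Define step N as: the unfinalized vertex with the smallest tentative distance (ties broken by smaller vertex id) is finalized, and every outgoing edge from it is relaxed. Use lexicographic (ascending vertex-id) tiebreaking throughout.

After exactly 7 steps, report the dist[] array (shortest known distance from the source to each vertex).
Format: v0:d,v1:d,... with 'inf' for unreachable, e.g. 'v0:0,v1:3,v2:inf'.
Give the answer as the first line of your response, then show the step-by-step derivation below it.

v0:41,v1:16,v2:16,v3:21,v4:0,v5:20,v6:36

step 1: dist = v0:inf,v1:16,v2:16,v3:inf,v4:0,v5:20,v6:inf
step 2: dist = v0:inf,v1:16,v2:16,v3:inf,v4:0,v5:20,v6:inf
step 3: dist = v0:inf,v1:16,v2:16,v3:inf,v4:0,v5:20,v6:36
step 4: dist = v0:inf,v1:16,v2:16,v3:21,v4:0,v5:20,v6:36
step 5: dist = v0:41,v1:16,v2:16,v3:21,v4:0,v5:20,v6:36
step 6: dist = v0:41,v1:16,v2:16,v3:21,v4:0,v5:20,v6:36
step 7: dist = v0:41,v1:16,v2:16,v3:21,v4:0,v5:20,v6:36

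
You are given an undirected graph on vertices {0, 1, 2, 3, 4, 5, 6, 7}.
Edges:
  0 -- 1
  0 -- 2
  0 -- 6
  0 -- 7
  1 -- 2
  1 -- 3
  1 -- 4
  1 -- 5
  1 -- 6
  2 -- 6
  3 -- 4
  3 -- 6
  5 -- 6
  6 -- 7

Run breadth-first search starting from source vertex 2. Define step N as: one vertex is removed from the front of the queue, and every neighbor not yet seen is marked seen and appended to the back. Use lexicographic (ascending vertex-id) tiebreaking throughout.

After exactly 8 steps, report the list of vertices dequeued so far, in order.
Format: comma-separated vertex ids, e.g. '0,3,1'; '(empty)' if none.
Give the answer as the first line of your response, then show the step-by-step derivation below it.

2,0,1,6,7,3,4,5

step 1: dequeue 2; queue=[0,1,6]; order=2
step 2: dequeue 0; queue=[1,6,7]; order=2,0
step 3: dequeue 1; queue=[6,7,3,4,5]; order=2,0,1
step 4: dequeue 6; queue=[7,3,4,5]; order=2,0,1,6
step 5: dequeue 7; queue=[3,4,5]; order=2,0,1,6,7
step 6: dequeue 3; queue=[4,5]; order=2,0,1,6,7,3
step 7: dequeue 4; queue=[5]; order=2,0,1,6,7,3,4
step 8: dequeue 5; queue=[(empty)]; order=2,0,1,6,7,3,4,5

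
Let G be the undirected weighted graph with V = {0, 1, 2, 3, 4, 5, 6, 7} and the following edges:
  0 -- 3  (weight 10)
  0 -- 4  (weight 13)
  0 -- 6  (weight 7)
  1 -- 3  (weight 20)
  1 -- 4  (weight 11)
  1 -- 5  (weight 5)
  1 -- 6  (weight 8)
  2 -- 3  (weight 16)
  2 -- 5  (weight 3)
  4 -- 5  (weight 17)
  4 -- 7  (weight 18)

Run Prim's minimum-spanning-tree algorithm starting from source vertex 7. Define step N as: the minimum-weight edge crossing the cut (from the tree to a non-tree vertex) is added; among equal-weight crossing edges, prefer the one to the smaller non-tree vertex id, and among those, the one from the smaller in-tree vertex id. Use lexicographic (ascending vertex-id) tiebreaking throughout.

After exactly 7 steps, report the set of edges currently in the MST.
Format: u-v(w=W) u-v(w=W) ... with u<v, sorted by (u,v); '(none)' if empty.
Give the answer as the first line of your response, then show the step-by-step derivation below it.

0-3(w=10) 0-6(w=7) 1-4(w=11) 1-5(w=5) 1-6(w=8) 2-5(w=3) 4-7(w=18)

step 1: add edge 4-7 (w=18); MST = {4-7(w=18)}
step 2: add edge 1-4 (w=11); MST = {1-4(w=11) 4-7(w=18)}
step 3: add edge 1-5 (w=5); MST = {1-4(w=11) 1-5(w=5) 4-7(w=18)}
step 4: add edge 2-5 (w=3); MST = {1-4(w=11) 1-5(w=5) 2-5(w=3) 4-7(w=18)}
step 5: add edge 1-6 (w=8); MST = {1-4(w=11) 1-5(w=5) 1-6(w=8) 2-5(w=3) 4-7(w=18)}
step 6: add edge 0-6 (w=7); MST = {0-6(w=7) 1-4(w=11) 1-5(w=5) 1-6(w=8) 2-5(w=3) 4-7(w=18)}
step 7: add edge 0-3 (w=10); MST = {0-3(w=10) 0-6(w=7) 1-4(w=11) 1-5(w=5) 1-6(w=8) 2-5(w=3) 4-7(w=18)}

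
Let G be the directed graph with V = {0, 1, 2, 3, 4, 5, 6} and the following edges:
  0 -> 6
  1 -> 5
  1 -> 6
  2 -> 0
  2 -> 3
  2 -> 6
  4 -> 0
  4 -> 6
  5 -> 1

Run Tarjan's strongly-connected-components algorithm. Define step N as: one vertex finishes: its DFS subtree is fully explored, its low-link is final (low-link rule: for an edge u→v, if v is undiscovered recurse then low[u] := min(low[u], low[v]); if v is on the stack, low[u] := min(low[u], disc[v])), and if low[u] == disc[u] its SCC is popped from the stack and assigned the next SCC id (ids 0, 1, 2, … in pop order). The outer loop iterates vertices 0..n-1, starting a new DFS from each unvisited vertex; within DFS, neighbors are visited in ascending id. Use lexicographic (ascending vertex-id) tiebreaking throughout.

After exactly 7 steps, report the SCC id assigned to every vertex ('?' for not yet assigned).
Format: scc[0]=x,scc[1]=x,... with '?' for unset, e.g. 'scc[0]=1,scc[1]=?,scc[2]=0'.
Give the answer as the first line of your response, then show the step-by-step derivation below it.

scc[0]=1,scc[1]=2,scc[2]=4,scc[3]=3,scc[4]=5,scc[5]=2,scc[6]=0

step 1: low=(low[0]=0,low[1]=?,low[2]=?,low[3]=?,low[4]=?,low[5]=?,low[6]=1); scc=(scc[0]=?,scc[1]=?,scc[2]=?,scc[3]=?,scc[4]=?,scc[5]=?,scc[6]=0)
step 2: low=(low[0]=0,low[1]=?,low[2]=?,low[3]=?,low[4]=?,low[5]=?,low[6]=1); scc=(scc[0]=1,scc[1]=?,scc[2]=?,scc[3]=?,scc[4]=?,scc[5]=?,scc[6]=0)
step 3: low=(low[0]=0,low[1]=2,low[2]=?,low[3]=?,low[4]=?,low[5]=2,low[6]=1); scc=(scc[0]=1,scc[1]=?,scc[2]=?,scc[3]=?,scc[4]=?,scc[5]=?,scc[6]=0)
step 4: low=(low[0]=0,low[1]=2,low[2]=?,low[3]=?,low[4]=?,low[5]=2,low[6]=1); scc=(scc[0]=1,scc[1]=2,scc[2]=?,scc[3]=?,scc[4]=?,scc[5]=2,scc[6]=0)
step 5: low=(low[0]=0,low[1]=2,low[2]=4,low[3]=5,low[4]=?,low[5]=2,low[6]=1); scc=(scc[0]=1,scc[1]=2,scc[2]=?,scc[3]=3,scc[4]=?,scc[5]=2,scc[6]=0)
step 6: low=(low[0]=0,low[1]=2,low[2]=4,low[3]=5,low[4]=?,low[5]=2,low[6]=1); scc=(scc[0]=1,scc[1]=2,scc[2]=4,scc[3]=3,scc[4]=?,scc[5]=2,scc[6]=0)
step 7: low=(low[0]=0,low[1]=2,low[2]=4,low[3]=5,low[4]=6,low[5]=2,low[6]=1); scc=(scc[0]=1,scc[1]=2,scc[2]=4,scc[3]=3,scc[4]=5,scc[5]=2,scc[6]=0)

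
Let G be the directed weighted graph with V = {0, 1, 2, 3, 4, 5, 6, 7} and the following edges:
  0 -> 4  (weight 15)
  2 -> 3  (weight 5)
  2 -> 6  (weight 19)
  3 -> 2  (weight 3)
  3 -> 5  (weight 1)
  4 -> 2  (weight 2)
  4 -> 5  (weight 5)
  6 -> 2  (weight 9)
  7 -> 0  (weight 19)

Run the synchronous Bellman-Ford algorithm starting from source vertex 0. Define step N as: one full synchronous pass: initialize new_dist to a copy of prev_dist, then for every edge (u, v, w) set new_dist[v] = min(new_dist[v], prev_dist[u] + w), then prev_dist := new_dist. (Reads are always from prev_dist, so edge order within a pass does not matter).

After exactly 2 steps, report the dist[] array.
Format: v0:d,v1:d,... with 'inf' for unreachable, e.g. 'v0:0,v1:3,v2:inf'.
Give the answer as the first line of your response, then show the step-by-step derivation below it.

v0:0,v1:inf,v2:17,v3:inf,v4:15,v5:20,v6:inf,v7:inf

step 1: dist = v0:0,v1:inf,v2:inf,v3:inf,v4:15,v5:inf,v6:inf,v7:inf
step 2: dist = v0:0,v1:inf,v2:17,v3:inf,v4:15,v5:20,v6:inf,v7:inf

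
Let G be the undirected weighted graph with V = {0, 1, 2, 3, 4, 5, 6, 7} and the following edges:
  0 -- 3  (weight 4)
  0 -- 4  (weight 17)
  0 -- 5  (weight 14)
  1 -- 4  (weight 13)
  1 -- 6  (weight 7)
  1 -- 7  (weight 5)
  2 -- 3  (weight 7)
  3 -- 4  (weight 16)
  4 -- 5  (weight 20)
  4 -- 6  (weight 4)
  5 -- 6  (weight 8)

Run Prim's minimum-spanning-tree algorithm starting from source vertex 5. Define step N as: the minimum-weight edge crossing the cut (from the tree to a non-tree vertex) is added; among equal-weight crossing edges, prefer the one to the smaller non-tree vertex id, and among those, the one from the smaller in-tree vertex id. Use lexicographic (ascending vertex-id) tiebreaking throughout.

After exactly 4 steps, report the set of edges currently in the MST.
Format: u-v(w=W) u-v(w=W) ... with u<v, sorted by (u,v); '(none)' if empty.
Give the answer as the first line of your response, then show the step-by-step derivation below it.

1-6(w=7) 1-7(w=5) 4-6(w=4) 5-6(w=8)

step 1: add edge 5-6 (w=8); MST = {5-6(w=8)}
step 2: add edge 4-6 (w=4); MST = {4-6(w=4) 5-6(w=8)}
step 3: add edge 1-6 (w=7); MST = {1-6(w=7) 4-6(w=4) 5-6(w=8)}
step 4: add edge 1-7 (w=5); MST = {1-6(w=7) 1-7(w=5) 4-6(w=4) 5-6(w=8)}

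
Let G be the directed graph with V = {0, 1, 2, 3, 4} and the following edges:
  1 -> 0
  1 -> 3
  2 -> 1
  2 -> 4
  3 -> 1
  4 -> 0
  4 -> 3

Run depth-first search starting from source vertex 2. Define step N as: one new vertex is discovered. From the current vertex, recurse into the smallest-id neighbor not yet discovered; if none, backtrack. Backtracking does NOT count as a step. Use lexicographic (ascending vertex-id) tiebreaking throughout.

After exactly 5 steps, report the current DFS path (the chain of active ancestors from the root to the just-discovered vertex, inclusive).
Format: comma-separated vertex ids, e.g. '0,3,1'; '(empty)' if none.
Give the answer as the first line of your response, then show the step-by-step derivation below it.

2,4

step 1: discover 2; path=2; order=2
step 2: discover 1; path=2>1; order=2,1
step 3: discover 0; path=2>1>0; order=2,1,0
step 4: discover 3; path=2>1>3; order=2,1,0,3
step 5: discover 4; path=2>4; order=2,1,0,3,4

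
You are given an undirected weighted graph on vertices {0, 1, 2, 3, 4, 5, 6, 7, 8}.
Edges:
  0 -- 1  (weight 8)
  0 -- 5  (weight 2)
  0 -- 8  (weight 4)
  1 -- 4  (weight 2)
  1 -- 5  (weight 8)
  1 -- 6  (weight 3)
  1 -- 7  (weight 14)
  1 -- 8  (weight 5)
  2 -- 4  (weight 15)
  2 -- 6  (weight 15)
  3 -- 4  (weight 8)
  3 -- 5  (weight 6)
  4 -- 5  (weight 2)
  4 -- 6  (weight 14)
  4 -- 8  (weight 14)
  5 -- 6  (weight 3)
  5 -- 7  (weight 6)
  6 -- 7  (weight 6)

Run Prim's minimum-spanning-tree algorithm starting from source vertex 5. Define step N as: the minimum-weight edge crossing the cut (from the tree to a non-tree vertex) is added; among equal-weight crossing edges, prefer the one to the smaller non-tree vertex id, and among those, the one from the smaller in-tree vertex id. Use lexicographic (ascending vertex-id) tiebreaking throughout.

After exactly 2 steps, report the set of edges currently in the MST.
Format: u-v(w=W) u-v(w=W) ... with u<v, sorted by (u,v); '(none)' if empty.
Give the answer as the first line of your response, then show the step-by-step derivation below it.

0-5(w=2) 4-5(w=2)

step 1: add edge 0-5 (w=2); MST = {0-5(w=2)}
step 2: add edge 4-5 (w=2); MST = {0-5(w=2) 4-5(w=2)}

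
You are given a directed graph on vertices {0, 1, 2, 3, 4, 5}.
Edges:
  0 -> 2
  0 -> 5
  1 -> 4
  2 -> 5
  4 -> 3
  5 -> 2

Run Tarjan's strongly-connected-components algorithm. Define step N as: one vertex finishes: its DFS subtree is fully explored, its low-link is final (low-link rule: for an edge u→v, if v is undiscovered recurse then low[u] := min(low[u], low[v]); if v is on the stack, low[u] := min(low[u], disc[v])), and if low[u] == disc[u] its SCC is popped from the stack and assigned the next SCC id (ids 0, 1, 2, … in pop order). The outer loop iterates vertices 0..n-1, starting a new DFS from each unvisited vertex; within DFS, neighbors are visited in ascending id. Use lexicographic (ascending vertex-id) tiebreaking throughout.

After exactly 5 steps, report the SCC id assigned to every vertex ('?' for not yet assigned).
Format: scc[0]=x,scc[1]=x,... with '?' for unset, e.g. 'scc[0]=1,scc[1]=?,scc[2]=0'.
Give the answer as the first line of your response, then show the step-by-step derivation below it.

scc[0]=1,scc[1]=?,scc[2]=0,scc[3]=2,scc[4]=3,scc[5]=0

step 1: low=(low[0]=0,low[1]=?,low[2]=1,low[3]=?,low[4]=?,low[5]=1); scc=(scc[0]=?,scc[1]=?,scc[2]=?,scc[3]=?,scc[4]=?,scc[5]=?)
step 2: low=(low[0]=0,low[1]=?,low[2]=1,low[3]=?,low[4]=?,low[5]=1); scc=(scc[0]=?,scc[1]=?,scc[2]=0,scc[3]=?,scc[4]=?,scc[5]=0)
step 3: low=(low[0]=0,low[1]=?,low[2]=1,low[3]=?,low[4]=?,low[5]=1); scc=(scc[0]=1,scc[1]=?,scc[2]=0,scc[3]=?,scc[4]=?,scc[5]=0)
step 4: low=(low[0]=0,low[1]=3,low[2]=1,low[3]=5,low[4]=4,low[5]=1); scc=(scc[0]=1,scc[1]=?,scc[2]=0,scc[3]=2,scc[4]=?,scc[5]=0)
step 5: low=(low[0]=0,low[1]=3,low[2]=1,low[3]=5,low[4]=4,low[5]=1); scc=(scc[0]=1,scc[1]=?,scc[2]=0,scc[3]=2,scc[4]=3,scc[5]=0)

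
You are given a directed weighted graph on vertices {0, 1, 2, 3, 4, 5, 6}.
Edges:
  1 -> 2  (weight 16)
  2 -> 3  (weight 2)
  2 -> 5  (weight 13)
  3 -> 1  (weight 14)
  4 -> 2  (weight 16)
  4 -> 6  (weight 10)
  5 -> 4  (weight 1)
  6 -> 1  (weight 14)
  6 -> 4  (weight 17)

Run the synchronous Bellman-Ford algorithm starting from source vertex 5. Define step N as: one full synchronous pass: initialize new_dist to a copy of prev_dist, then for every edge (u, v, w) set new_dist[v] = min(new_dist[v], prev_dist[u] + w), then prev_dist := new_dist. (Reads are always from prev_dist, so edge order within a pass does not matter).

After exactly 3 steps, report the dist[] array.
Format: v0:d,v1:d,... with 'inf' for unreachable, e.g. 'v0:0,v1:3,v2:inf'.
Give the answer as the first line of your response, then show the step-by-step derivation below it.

v0:inf,v1:25,v2:17,v3:19,v4:1,v5:0,v6:11

step 1: dist = v0:inf,v1:inf,v2:inf,v3:inf,v4:1,v5:0,v6:inf
step 2: dist = v0:inf,v1:inf,v2:17,v3:inf,v4:1,v5:0,v6:11
step 3: dist = v0:inf,v1:25,v2:17,v3:19,v4:1,v5:0,v6:11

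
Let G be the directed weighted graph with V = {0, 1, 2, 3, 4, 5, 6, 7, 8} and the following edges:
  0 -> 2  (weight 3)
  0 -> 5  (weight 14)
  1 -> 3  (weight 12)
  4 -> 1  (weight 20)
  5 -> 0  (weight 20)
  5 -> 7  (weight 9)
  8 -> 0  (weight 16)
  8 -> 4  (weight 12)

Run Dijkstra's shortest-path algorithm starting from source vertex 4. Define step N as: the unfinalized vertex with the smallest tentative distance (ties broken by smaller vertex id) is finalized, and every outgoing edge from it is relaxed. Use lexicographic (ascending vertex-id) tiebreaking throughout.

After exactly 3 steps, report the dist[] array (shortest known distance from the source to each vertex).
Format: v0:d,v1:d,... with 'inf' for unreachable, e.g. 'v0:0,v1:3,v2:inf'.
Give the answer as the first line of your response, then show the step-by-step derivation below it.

v0:inf,v1:20,v2:inf,v3:32,v4:0,v5:inf,v6:inf,v7:inf,v8:inf

step 1: dist = v0:inf,v1:20,v2:inf,v3:inf,v4:0,v5:inf,v6:inf,v7:inf,v8:inf
step 2: dist = v0:inf,v1:20,v2:inf,v3:32,v4:0,v5:inf,v6:inf,v7:inf,v8:inf
step 3: dist = v0:inf,v1:20,v2:inf,v3:32,v4:0,v5:inf,v6:inf,v7:inf,v8:inf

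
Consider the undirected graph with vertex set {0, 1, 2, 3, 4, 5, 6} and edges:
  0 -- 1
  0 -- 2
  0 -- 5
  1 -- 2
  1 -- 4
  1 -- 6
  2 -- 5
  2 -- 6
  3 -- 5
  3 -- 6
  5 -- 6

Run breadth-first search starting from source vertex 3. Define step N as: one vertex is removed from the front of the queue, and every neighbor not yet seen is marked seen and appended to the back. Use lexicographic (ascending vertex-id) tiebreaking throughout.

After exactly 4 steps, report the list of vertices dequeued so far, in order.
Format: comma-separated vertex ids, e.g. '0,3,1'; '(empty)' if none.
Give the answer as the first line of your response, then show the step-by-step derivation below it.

3,5,6,0

step 1: dequeue 3; queue=[5,6]; order=3
step 2: dequeue 5; queue=[6,0,2]; order=3,5
step 3: dequeue 6; queue=[0,2,1]; order=3,5,6
step 4: dequeue 0; queue=[2,1]; order=3,5,6,0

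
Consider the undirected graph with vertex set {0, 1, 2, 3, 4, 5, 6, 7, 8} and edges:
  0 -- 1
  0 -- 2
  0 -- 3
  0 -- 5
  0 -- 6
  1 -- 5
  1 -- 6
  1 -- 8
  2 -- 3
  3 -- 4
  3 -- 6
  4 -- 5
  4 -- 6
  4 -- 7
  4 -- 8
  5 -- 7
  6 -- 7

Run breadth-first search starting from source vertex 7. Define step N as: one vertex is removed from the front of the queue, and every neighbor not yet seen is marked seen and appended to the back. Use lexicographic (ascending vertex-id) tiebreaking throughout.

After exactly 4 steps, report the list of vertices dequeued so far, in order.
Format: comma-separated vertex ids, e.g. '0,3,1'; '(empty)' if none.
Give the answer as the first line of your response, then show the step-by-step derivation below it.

7,4,5,6

step 1: dequeue 7; queue=[4,5,6]; order=7
step 2: dequeue 4; queue=[5,6,3,8]; order=7,4
step 3: dequeue 5; queue=[6,3,8,0,1]; order=7,4,5
step 4: dequeue 6; queue=[3,8,0,1]; order=7,4,5,6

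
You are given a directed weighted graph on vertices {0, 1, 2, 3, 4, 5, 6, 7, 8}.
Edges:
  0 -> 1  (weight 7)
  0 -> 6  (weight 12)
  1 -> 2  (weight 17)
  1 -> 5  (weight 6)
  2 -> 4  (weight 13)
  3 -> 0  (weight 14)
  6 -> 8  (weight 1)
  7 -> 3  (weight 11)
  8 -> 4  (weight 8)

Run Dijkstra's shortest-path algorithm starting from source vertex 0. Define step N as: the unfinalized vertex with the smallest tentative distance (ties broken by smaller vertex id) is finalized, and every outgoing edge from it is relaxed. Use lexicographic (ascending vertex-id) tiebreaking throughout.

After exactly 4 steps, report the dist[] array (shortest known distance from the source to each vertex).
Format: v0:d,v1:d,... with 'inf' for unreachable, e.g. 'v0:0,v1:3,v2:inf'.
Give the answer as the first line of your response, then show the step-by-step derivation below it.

v0:0,v1:7,v2:24,v3:inf,v4:inf,v5:13,v6:12,v7:inf,v8:13

step 1: dist = v0:0,v1:7,v2:inf,v3:inf,v4:inf,v5:inf,v6:12,v7:inf,v8:inf
step 2: dist = v0:0,v1:7,v2:24,v3:inf,v4:inf,v5:13,v6:12,v7:inf,v8:inf
step 3: dist = v0:0,v1:7,v2:24,v3:inf,v4:inf,v5:13,v6:12,v7:inf,v8:13
step 4: dist = v0:0,v1:7,v2:24,v3:inf,v4:inf,v5:13,v6:12,v7:inf,v8:13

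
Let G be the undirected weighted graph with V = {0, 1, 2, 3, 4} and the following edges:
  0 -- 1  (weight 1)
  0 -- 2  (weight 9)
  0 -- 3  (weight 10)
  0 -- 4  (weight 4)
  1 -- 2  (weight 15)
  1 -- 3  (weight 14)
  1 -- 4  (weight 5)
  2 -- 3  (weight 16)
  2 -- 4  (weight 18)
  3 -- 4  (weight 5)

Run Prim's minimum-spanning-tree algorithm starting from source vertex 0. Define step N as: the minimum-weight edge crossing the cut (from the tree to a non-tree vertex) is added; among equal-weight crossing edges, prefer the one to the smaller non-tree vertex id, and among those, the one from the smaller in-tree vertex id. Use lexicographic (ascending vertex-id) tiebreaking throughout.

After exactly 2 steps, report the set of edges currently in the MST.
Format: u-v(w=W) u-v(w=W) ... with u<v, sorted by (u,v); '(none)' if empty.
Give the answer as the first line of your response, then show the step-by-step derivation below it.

0-1(w=1) 0-4(w=4)

step 1: add edge 0-1 (w=1); MST = {0-1(w=1)}
step 2: add edge 0-4 (w=4); MST = {0-1(w=1) 0-4(w=4)}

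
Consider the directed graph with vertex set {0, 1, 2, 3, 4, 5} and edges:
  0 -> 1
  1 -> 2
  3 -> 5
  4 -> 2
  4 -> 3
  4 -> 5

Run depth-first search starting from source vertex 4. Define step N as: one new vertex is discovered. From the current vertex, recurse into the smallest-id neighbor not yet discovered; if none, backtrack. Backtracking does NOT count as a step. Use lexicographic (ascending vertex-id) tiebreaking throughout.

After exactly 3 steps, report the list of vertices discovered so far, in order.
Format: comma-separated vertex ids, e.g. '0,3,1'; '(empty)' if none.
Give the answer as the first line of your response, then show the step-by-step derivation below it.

4,2,3

step 1: discover 4; path=4; order=4
step 2: discover 2; path=4>2; order=4,2
step 3: discover 3; path=4>3; order=4,2,3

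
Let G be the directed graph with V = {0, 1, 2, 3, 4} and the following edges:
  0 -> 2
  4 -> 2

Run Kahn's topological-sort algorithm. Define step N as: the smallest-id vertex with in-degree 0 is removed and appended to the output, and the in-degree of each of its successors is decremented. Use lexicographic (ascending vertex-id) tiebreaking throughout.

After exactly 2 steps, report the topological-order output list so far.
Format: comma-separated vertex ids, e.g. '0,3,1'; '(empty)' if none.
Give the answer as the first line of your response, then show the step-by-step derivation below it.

0,1

step 1: output 0; order=[0]; indeg=(0,0,1,0,0)
step 2: output 1; order=[0,1]; indeg=(0,0,1,0,0)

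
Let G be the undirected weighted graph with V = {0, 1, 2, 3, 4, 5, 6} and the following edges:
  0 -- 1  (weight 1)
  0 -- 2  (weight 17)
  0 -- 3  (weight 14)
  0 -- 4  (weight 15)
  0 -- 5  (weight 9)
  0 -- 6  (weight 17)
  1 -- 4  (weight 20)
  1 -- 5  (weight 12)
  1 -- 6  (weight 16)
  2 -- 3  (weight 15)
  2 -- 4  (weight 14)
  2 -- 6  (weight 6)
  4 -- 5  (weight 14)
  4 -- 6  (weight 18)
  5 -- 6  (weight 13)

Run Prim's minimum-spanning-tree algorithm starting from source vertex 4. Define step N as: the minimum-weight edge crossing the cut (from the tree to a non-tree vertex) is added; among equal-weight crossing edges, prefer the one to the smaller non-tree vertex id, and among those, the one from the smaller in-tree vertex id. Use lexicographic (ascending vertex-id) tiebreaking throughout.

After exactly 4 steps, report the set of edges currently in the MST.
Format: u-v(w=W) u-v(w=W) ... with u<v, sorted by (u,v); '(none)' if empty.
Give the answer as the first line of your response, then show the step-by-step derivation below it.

0-5(w=9) 2-4(w=14) 2-6(w=6) 5-6(w=13)

step 1: add edge 2-4 (w=14); MST = {2-4(w=14)}
step 2: add edge 2-6 (w=6); MST = {2-4(w=14) 2-6(w=6)}
step 3: add edge 5-6 (w=13); MST = {2-4(w=14) 2-6(w=6) 5-6(w=13)}
step 4: add edge 0-5 (w=9); MST = {0-5(w=9) 2-4(w=14) 2-6(w=6) 5-6(w=13)}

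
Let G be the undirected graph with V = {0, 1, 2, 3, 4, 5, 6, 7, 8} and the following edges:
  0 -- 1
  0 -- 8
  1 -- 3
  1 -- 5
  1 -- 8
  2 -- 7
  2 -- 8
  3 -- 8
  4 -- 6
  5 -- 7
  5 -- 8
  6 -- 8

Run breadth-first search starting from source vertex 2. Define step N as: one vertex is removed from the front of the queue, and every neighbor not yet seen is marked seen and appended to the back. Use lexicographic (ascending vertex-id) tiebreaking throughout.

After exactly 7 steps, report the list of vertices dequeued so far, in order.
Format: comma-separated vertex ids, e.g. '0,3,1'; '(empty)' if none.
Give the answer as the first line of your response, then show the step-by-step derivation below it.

2,7,8,5,0,1,3

step 1: dequeue 2; queue=[7,8]; order=2
step 2: dequeue 7; queue=[8,5]; order=2,7
step 3: dequeue 8; queue=[5,0,1,3,6]; order=2,7,8
step 4: dequeue 5; queue=[0,1,3,6]; order=2,7,8,5
step 5: dequeue 0; queue=[1,3,6]; order=2,7,8,5,0
step 6: dequeue 1; queue=[3,6]; order=2,7,8,5,0,1
step 7: dequeue 3; queue=[6]; order=2,7,8,5,0,1,3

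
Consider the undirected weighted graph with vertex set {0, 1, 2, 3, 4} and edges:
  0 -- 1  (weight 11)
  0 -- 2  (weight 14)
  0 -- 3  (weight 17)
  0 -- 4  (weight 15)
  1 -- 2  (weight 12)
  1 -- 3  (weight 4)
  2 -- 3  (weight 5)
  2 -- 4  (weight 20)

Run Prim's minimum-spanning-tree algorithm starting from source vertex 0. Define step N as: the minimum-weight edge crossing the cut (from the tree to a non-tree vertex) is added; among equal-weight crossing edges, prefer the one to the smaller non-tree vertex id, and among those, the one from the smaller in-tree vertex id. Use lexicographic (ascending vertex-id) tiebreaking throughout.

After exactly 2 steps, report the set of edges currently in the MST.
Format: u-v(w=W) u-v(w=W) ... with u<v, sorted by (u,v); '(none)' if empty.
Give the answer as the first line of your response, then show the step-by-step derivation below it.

0-1(w=11) 1-3(w=4)

step 1: add edge 0-1 (w=11); MST = {0-1(w=11)}
step 2: add edge 1-3 (w=4); MST = {0-1(w=11) 1-3(w=4)}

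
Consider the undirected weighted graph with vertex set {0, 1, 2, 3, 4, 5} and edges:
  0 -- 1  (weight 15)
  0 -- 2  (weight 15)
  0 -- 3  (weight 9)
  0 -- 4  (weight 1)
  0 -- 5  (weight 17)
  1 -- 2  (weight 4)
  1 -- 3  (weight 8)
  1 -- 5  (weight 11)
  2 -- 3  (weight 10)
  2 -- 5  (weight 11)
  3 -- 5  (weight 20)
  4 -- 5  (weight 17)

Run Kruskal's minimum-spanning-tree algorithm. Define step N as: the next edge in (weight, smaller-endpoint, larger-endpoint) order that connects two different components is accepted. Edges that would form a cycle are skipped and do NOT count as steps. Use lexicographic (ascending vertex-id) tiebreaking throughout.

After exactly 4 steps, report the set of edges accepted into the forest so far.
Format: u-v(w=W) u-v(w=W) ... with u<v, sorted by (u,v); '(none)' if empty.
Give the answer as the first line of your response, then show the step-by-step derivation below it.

0-3(w=9) 0-4(w=1) 1-2(w=4) 1-3(w=8)

step 1: add edge 0-4 (w=1); MST = {0-4(w=1)}
step 2: add edge 1-2 (w=4); MST = {0-4(w=1) 1-2(w=4)}
step 3: add edge 1-3 (w=8); MST = {0-4(w=1) 1-2(w=4) 1-3(w=8)}
step 4: add edge 0-3 (w=9); MST = {0-3(w=9) 0-4(w=1) 1-2(w=4) 1-3(w=8)}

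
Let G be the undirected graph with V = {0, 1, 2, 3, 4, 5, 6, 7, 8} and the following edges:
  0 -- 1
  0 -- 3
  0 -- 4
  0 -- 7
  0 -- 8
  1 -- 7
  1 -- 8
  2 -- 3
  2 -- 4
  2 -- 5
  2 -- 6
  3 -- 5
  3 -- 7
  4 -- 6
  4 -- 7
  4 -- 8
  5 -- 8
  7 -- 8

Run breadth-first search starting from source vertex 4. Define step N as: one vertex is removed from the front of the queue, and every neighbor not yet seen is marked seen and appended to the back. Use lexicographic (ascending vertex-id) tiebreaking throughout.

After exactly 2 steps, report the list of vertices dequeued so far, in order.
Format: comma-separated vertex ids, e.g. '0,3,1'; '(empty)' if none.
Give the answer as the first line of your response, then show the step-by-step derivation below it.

4,0

step 1: dequeue 4; queue=[0,2,6,7,8]; order=4
step 2: dequeue 0; queue=[2,6,7,8,1,3]; order=4,0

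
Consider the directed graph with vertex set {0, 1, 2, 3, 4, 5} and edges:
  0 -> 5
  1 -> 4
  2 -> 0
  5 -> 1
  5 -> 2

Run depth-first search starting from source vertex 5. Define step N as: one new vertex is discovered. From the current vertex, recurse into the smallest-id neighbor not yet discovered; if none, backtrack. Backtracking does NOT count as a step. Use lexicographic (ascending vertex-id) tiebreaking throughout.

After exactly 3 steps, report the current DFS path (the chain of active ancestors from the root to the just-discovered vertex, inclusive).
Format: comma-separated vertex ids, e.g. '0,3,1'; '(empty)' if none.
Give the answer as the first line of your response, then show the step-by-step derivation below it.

5,1,4

step 1: discover 5; path=5; order=5
step 2: discover 1; path=5>1; order=5,1
step 3: discover 4; path=5>1>4; order=5,1,4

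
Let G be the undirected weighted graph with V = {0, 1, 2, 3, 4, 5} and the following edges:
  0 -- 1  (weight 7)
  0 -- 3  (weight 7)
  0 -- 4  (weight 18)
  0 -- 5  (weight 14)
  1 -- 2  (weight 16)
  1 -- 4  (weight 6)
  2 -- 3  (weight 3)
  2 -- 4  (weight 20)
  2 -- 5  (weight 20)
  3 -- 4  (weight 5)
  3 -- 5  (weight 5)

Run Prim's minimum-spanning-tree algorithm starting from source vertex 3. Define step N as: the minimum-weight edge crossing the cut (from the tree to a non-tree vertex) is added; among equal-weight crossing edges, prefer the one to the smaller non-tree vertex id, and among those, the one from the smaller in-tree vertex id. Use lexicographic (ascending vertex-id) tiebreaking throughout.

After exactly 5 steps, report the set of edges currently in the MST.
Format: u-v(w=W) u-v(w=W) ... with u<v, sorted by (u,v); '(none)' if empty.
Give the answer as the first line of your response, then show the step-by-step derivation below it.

0-1(w=7) 1-4(w=6) 2-3(w=3) 3-4(w=5) 3-5(w=5)

step 1: add edge 2-3 (w=3); MST = {2-3(w=3)}
step 2: add edge 3-4 (w=5); MST = {2-3(w=3) 3-4(w=5)}
step 3: add edge 3-5 (w=5); MST = {2-3(w=3) 3-4(w=5) 3-5(w=5)}
step 4: add edge 1-4 (w=6); MST = {1-4(w=6) 2-3(w=3) 3-4(w=5) 3-5(w=5)}
step 5: add edge 0-1 (w=7); MST = {0-1(w=7) 1-4(w=6) 2-3(w=3) 3-4(w=5) 3-5(w=5)}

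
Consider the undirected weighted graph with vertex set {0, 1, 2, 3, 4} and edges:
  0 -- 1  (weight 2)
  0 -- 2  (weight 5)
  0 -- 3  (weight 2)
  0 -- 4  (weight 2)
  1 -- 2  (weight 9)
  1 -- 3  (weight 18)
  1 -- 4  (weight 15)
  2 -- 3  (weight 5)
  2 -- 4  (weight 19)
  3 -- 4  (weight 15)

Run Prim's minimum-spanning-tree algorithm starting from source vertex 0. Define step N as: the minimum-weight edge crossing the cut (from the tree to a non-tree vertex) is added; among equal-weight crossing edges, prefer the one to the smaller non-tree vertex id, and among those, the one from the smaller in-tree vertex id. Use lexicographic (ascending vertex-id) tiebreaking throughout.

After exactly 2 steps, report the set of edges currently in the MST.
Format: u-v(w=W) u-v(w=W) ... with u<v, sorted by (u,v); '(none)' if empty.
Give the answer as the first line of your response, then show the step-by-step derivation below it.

0-1(w=2) 0-3(w=2)

step 1: add edge 0-1 (w=2); MST = {0-1(w=2)}
step 2: add edge 0-3 (w=2); MST = {0-1(w=2) 0-3(w=2)}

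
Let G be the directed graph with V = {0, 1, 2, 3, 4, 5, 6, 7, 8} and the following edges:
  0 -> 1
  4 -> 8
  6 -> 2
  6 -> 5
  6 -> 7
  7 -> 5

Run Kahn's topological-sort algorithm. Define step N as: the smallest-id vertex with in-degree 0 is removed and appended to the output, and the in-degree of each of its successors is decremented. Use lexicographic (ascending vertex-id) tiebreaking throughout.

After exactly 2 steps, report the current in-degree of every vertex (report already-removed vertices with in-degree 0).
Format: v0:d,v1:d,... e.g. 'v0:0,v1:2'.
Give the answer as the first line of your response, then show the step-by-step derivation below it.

v0:0,v1:0,v2:1,v3:0,v4:0,v5:2,v6:0,v7:1,v8:1

step 1: output 0; order=[0]; indeg=(0,0,1,0,0,2,0,1,1)
step 2: output 1; order=[0,1]; indeg=(0,0,1,0,0,2,0,1,1)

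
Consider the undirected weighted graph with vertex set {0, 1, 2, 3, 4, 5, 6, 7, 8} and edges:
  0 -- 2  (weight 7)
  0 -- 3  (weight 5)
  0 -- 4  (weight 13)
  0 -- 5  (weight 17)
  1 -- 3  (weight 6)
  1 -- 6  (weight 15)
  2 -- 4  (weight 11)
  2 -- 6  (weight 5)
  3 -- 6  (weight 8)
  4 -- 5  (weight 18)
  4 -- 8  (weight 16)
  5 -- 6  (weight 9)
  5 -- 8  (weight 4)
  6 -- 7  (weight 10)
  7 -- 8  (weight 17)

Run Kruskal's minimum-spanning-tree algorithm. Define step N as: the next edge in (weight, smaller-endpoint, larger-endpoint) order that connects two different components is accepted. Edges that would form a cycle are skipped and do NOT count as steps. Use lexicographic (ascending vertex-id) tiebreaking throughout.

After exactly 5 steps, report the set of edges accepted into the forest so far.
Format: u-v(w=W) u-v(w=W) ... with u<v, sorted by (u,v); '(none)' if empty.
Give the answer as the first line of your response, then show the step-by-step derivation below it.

0-2(w=7) 0-3(w=5) 1-3(w=6) 2-6(w=5) 5-8(w=4)

step 1: add edge 5-8 (w=4); MST = {5-8(w=4)}
step 2: add edge 0-3 (w=5); MST = {0-3(w=5) 5-8(w=4)}
step 3: add edge 2-6 (w=5); MST = {0-3(w=5) 2-6(w=5) 5-8(w=4)}
step 4: add edge 1-3 (w=6); MST = {0-3(w=5) 1-3(w=6) 2-6(w=5) 5-8(w=4)}
step 5: add edge 0-2 (w=7); MST = {0-2(w=7) 0-3(w=5) 1-3(w=6) 2-6(w=5) 5-8(w=4)}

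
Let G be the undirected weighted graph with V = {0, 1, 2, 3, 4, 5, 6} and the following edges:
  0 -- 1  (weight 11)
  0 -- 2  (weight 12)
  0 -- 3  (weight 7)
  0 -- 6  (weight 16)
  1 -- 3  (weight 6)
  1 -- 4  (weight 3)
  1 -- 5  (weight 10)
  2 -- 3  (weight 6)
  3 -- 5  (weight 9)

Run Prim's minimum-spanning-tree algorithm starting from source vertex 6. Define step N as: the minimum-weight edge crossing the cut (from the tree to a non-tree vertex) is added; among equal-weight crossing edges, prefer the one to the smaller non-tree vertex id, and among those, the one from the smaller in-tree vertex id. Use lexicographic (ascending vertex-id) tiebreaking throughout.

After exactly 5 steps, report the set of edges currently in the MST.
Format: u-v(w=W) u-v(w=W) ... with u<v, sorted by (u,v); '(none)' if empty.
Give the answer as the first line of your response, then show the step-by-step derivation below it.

0-3(w=7) 0-6(w=16) 1-3(w=6) 1-4(w=3) 2-3(w=6)

step 1: add edge 0-6 (w=16); MST = {0-6(w=16)}
step 2: add edge 0-3 (w=7); MST = {0-3(w=7) 0-6(w=16)}
step 3: add edge 1-3 (w=6); MST = {0-3(w=7) 0-6(w=16) 1-3(w=6)}
step 4: add edge 1-4 (w=3); MST = {0-3(w=7) 0-6(w=16) 1-3(w=6) 1-4(w=3)}
step 5: add edge 2-3 (w=6); MST = {0-3(w=7) 0-6(w=16) 1-3(w=6) 1-4(w=3) 2-3(w=6)}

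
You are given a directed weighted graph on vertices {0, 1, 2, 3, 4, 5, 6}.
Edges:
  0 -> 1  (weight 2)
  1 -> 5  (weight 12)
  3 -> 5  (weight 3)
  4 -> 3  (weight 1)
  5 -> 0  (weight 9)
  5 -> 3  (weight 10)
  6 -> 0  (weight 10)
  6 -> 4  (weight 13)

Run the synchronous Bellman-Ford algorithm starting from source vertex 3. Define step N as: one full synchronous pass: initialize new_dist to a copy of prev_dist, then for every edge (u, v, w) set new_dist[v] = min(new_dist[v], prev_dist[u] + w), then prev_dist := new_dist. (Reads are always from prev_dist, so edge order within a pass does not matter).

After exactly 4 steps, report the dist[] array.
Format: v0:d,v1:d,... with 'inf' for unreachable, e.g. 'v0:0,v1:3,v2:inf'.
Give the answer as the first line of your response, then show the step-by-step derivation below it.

v0:12,v1:14,v2:inf,v3:0,v4:inf,v5:3,v6:inf

step 1: dist = v0:inf,v1:inf,v2:inf,v3:0,v4:inf,v5:3,v6:inf
step 2: dist = v0:12,v1:inf,v2:inf,v3:0,v4:inf,v5:3,v6:inf
step 3: dist = v0:12,v1:14,v2:inf,v3:0,v4:inf,v5:3,v6:inf
step 4: dist = v0:12,v1:14,v2:inf,v3:0,v4:inf,v5:3,v6:inf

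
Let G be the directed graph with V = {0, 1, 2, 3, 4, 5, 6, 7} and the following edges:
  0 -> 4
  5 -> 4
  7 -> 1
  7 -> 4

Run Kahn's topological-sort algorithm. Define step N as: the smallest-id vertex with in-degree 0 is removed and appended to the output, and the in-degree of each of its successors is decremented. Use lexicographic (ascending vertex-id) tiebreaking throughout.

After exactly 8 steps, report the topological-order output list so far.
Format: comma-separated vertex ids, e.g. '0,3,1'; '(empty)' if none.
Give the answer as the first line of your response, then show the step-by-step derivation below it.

0,2,3,5,6,7,1,4

step 1: output 0; order=[0]; indeg=(0,1,0,0,2,0,0,0)
step 2: output 2; order=[0,2]; indeg=(0,1,0,0,2,0,0,0)
step 3: output 3; order=[0,2,3]; indeg=(0,1,0,0,2,0,0,0)
step 4: output 5; order=[0,2,3,5]; indeg=(0,1,0,0,1,0,0,0)
step 5: output 6; order=[0,2,3,5,6]; indeg=(0,1,0,0,1,0,0,0)
step 6: output 7; order=[0,2,3,5,6,7]; indeg=(0,0,0,0,0,0,0,0)
step 7: output 1; order=[0,2,3,5,6,7,1]; indeg=(0,0,0,0,0,0,0,0)
step 8: output 4; order=[0,2,3,5,6,7,1,4]; indeg=(0,0,0,0,0,0,0,0)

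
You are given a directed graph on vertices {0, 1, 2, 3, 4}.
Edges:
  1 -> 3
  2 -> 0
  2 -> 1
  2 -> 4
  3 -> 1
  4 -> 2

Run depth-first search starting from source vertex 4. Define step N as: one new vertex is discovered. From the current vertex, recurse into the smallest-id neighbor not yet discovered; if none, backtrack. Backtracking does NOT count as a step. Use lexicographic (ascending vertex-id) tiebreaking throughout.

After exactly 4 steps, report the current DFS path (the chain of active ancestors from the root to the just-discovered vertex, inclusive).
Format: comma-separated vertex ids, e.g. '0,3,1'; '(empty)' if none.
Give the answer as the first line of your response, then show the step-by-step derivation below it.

4,2,1

step 1: discover 4; path=4; order=4
step 2: discover 2; path=4>2; order=4,2
step 3: discover 0; path=4>2>0; order=4,2,0
step 4: discover 1; path=4>2>1; order=4,2,0,1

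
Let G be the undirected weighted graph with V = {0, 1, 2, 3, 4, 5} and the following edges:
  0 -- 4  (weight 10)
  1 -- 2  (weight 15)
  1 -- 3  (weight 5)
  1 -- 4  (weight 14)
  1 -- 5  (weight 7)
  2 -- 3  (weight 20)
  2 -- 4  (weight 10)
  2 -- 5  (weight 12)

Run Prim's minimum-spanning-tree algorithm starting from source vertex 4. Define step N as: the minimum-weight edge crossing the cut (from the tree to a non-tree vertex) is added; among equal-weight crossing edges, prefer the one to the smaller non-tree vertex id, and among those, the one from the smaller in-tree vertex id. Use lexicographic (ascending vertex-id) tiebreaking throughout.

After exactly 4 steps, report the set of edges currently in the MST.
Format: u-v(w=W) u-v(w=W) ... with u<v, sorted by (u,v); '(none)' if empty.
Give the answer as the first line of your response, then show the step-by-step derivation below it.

0-4(w=10) 1-5(w=7) 2-4(w=10) 2-5(w=12)

step 1: add edge 0-4 (w=10); MST = {0-4(w=10)}
step 2: add edge 2-4 (w=10); MST = {0-4(w=10) 2-4(w=10)}
step 3: add edge 2-5 (w=12); MST = {0-4(w=10) 2-4(w=10) 2-5(w=12)}
step 4: add edge 1-5 (w=7); MST = {0-4(w=10) 1-5(w=7) 2-4(w=10) 2-5(w=12)}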